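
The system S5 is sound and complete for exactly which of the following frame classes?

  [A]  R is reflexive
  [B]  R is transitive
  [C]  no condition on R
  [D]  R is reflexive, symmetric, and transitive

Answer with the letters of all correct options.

D

(A) this class determines T (= KT), not S5.
(B) this class determines K4, not S5.
(C) this class determines K, not S5.
(D) S5 is sound and complete for exactly this class.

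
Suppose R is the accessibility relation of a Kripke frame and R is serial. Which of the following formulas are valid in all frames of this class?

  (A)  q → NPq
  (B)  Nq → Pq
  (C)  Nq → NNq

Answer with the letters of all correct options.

B

(A) q → NPq is axiom B, which corresponds to symmetry. Such an R need not be symmetric — not valid.
(B) Nq → Pq is axiom D; it is valid on a frame exactly when R is serial. Every such R is serial, so valid.
(C) Nq → NNq is axiom 4, which corresponds to transitivity. Such an R need not be transitive — not valid.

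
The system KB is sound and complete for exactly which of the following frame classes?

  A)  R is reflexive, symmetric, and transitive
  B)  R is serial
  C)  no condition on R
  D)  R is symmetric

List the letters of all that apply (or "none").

D

(A) this class determines S5, not KB.
(B) this class determines D, not KB.
(C) this class determines K, not KB.
(D) KB is sound and complete for exactly this class.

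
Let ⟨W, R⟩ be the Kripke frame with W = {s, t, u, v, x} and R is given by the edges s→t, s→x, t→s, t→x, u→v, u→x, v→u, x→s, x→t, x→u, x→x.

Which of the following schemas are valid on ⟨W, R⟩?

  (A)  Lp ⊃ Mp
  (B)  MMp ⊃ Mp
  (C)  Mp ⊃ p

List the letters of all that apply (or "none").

A

R is not transitive: s R t and t R s but not s R s.
R is serial: every world has an R-successor.
R is not a subset of the identity: s R t with s ≠ t.
(A) axiom D: valid iff R is serial. R is serial — valid.
(B) the dual of axiom 4: valid iff R is transitive. R is not transitive — not valid.
(C) Mp ⊃ p is valid only on frames where every R-edge is a self-loop. Here R ⊄ identity — not valid.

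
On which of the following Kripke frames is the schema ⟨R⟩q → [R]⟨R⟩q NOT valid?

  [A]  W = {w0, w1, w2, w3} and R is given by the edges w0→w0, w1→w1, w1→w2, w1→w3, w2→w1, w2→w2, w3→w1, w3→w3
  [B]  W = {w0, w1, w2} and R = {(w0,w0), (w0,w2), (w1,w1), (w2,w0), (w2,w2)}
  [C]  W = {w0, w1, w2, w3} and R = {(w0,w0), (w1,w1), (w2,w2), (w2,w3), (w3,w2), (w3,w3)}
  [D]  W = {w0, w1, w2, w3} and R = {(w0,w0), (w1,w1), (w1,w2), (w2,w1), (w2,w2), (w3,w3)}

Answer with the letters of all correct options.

The schema ⟨R⟩q → [R]⟨R⟩q is axiom 5; it is valid on a frame iff R is euclidean.
(A) R is not euclidean (w1 R w2 and w1 R w3 but not w2 R w3), so the schema fails here.
(B) R is euclidean (any two R-successors of the same world are R-related), so the schema is valid here.
(C) R is euclidean (any two R-successors of the same world are R-related), so the schema is valid here.
(D) R is euclidean (any two R-successors of the same world are R-related), so the schema is valid here.

A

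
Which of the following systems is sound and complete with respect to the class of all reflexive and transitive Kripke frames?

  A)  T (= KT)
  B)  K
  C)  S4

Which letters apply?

(A) T (= KT) is determined by the class of reflexive frames.
(B) K is determined by the class of arbitrary frames.
(C) S4 is determined by exactly this class.

C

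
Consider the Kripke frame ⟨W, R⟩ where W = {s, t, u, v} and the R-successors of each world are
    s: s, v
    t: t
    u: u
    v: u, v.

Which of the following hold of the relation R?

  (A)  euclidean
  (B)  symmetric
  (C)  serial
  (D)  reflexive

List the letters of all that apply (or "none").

(A) not euclidean: s R v and s R s but not v R s.
(B) not symmetric: s R v but not v R s.
(C) serial: every world has an R-successor.
(D) reflexive: each world relates to itself.

C, D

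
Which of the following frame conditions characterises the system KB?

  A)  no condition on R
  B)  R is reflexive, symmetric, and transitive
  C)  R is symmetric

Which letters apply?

C

(A) this class determines K, not KB.
(B) this class determines S5, not KB.
(C) KB is sound and complete for exactly this class.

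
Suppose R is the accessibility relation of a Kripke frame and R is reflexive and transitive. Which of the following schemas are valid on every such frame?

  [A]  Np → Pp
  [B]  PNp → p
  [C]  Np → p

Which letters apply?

A, C

Reflexive relations are serial.
(A) Np → Pp (axiom D) characterises the serial frames. Every such R is serial — valid.
(B) the dual of axiom B: valid iff R is symmetric. Such an R need not be symmetric — not valid.
(C) Np → p (axiom T) characterises the reflexive frames. Every such R is reflexive — valid.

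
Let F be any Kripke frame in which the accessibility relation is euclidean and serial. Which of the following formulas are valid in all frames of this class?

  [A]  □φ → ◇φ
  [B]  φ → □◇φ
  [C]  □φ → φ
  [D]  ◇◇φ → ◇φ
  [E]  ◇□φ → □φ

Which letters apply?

A, E

(A) □φ → ◇φ is axiom D; it is valid on a frame exactly when R is serial. Every such R is serial, so valid.
(B) φ → □◇φ (axiom B) characterises the symmetric frames. Such an R need not be symmetric — not valid.
(C) axiom T: valid iff R is reflexive. Such an R need not be reflexive — not valid.
(D) ◇◇φ → ◇φ is the dual of axiom 4, which corresponds to transitivity. Such an R need not be transitive — not valid.
(E) ◇□φ → □φ is the dual of axiom 5, which corresponds to the euclidean property. Every such R is euclidean — valid.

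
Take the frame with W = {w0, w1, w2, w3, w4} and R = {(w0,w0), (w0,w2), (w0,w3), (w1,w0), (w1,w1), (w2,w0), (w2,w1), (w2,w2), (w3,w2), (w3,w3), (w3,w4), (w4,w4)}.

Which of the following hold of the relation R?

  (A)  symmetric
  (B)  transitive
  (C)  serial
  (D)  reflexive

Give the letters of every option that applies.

C, D

(A) not symmetric: w0 R w3 but not w3 R w0.
(B) not transitive: w0 R w2 and w2 R w1 but not w0 R w1.
(C) serial: every world has an R-successor.
(D) reflexive: each world relates to itself.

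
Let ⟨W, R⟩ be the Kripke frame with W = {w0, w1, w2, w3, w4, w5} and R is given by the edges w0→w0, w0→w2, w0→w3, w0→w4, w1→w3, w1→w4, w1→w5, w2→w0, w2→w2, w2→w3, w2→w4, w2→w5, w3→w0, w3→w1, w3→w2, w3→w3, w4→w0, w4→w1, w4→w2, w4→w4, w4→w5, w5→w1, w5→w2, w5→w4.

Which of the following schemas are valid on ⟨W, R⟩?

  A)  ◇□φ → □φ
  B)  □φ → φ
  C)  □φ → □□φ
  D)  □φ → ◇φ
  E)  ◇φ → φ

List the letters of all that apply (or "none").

D

R is not reflexive: not w1 R w1.
R is not transitive: w0 R w2 and w2 R w5 but not w0 R w5.
R is not euclidean: w0 R w3 and w0 R w4 but not w3 R w4.
R is serial: every world has an R-successor.
R is not a subset of the identity: w0 R w2 with w0 ≠ w2.
(A) ◇□φ → □φ is the dual of axiom 5; it is valid on a frame exactly when R is euclidean. R is not euclidean, so not valid.
(B) □φ → φ is axiom T; it is valid on a frame exactly when R is reflexive. R is not reflexive, so not valid.
(C) □φ → □□φ is axiom 4; it is valid on a frame exactly when R is transitive. R is not transitive, so not valid.
(D) □φ → ◇φ (axiom D) characterises the serial frames. R is serial — valid.
(E) ◇φ → φ (the converse of T) corresponds to R being a subset of the identity. Here R ⊄ identity, so not valid.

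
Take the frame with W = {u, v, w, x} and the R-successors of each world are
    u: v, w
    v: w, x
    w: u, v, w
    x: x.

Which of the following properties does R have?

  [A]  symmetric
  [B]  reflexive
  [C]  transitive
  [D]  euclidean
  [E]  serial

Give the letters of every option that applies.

E

(A) not symmetric: u R v but not v R u.
(B) not reflexive: not u R u.
(C) not transitive: u R v and v R x but not u R x.
(D) not euclidean: v R w and v R x but not w R x.
(E) serial: every world has an R-successor.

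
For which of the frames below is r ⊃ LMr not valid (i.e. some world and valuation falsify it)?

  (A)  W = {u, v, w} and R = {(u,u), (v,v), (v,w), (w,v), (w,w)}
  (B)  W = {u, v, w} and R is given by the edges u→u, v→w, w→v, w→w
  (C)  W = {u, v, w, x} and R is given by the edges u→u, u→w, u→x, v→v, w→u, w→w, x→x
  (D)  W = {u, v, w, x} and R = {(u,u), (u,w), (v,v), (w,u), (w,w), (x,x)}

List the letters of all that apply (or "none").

The schema r ⊃ LMr is axiom B; it is valid on a frame iff R is symmetric.
(A) R is symmetric (every R-edge is matched by its reverse), so the schema is valid here.
(B) R is symmetric (every R-edge is matched by its reverse), so the schema is valid here.
(C) R is not symmetric (u R x but not x R u), so the schema fails here.
(D) R is symmetric (every R-edge is matched by its reverse), so the schema is valid here.

C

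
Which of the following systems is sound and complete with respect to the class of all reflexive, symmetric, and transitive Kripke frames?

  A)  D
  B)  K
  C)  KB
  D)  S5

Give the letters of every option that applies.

D

(A) D is determined by the class of serial frames.
(B) K is determined by the class of arbitrary frames.
(C) KB is determined by the class of symmetric frames.
(D) S5 is determined by exactly this class.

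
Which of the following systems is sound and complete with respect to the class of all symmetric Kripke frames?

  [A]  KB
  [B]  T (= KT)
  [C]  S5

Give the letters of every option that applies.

(A) KB is determined by exactly this class.
(B) T (= KT) is determined by the class of reflexive frames.
(C) S5 is determined by the class of reflexive, symmetric, and transitive frames.

A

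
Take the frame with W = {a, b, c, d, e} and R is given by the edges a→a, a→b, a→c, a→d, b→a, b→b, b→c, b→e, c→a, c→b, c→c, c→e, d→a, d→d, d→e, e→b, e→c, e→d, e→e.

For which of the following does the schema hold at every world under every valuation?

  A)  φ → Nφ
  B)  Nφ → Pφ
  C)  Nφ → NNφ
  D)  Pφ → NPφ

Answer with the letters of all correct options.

B

R is not transitive: a R b and b R e but not a R e.
R is not euclidean: a R b and a R d but not b R d.
R is serial: every world has an R-successor.
R is not a subset of the identity: a R b with a ≠ b.
(A) φ → Nφ is valid only on frames where every R-edge is a self-loop. Here R ⊄ identity — not valid.
(B) Nφ → Pφ is axiom D; it is valid on a frame exactly when R is serial. R is serial, so valid.
(C) Nφ → NNφ is axiom 4; it is valid on a frame exactly when R is transitive. R is not transitive, so not valid.
(D) axiom 5: valid iff R is euclidean. R is not euclidean — not valid.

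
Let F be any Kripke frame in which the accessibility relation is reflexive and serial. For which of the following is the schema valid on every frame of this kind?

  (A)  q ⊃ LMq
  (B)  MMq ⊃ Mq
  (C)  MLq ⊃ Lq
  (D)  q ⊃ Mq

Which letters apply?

(A) q ⊃ LMq (axiom B) characterises the symmetric frames. Such an R need not be symmetric — not valid.
(B) MMq ⊃ Mq (the dual of axiom 4) characterises the transitive frames. Such an R need not be transitive — not valid.
(C) MLq ⊃ Lq is the dual of axiom 5, which corresponds to the euclidean property. Such an R need not be euclidean — not valid.
(D) q ⊃ Mq is the dual of axiom T, which corresponds to reflexivity. Every such R is reflexive — valid.

D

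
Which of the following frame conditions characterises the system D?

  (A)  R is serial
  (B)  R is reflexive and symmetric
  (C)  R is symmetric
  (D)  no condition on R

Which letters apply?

A

(A) D is sound and complete for exactly this class.
(B) this class determines B (= KTB), not D.
(C) this class determines KB, not D.
(D) this class determines K, not D.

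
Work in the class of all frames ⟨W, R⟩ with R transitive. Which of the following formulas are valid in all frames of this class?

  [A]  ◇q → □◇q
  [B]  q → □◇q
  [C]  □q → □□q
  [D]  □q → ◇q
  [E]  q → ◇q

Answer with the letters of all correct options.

C

(A) ◇q → □◇q is axiom 5; it is valid on a frame exactly when R is euclidean. Such an R need not be euclidean, so not valid.
(B) axiom B: valid iff R is symmetric. Such an R need not be symmetric — not valid.
(C) axiom 4: valid iff R is transitive. Every such R is transitive — valid.
(D) axiom D: valid iff R is serial. Such an R need not be serial — not valid.
(E) the dual of axiom T: valid iff R is reflexive. Such an R need not be reflexive — not valid.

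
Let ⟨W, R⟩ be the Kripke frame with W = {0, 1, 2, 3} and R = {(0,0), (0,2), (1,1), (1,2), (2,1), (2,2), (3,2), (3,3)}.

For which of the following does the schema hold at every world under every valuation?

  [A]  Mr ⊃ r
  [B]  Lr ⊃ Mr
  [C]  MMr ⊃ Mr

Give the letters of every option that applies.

R is not transitive: 0 R 2 and 2 R 1 but not 0 R 1.
R is serial: every world has an R-successor.
R is not a subset of the identity: 0 R 2 with 0 ≠ 2.
(A) Mr ⊃ r is valid only on frames where every R-edge is a self-loop. Here R ⊄ identity — not valid.
(B) Lr ⊃ Mr is axiom D, which corresponds to seriality. R is serial — valid.
(C) MMr ⊃ Mr is the dual of axiom 4; it is valid on a frame exactly when R is transitive. R is not transitive, so not valid.

B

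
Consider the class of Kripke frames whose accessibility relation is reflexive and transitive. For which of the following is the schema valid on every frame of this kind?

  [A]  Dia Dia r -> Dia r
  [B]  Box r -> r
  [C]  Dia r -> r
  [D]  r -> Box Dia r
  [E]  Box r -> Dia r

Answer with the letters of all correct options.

Reflexive relations are serial.
(A) Dia Dia r -> Dia r is the dual of axiom 4; it is valid on a frame exactly when R is transitive. Every such R is transitive, so valid.
(B) Box r -> r (axiom T) characterises the reflexive frames. Every such R is reflexive — valid.
(C) Dia r -> r is the converse of T; it holds exactly when R ⊆ identity. Such an R need not be a subset of the identity — not valid.
(D) r -> Box Dia r is axiom B, which corresponds to symmetry. Such an R need not be symmetric — not valid.
(E) Box r -> Dia r is axiom D, which corresponds to seriality. Every such R is serial — valid.

A, B, E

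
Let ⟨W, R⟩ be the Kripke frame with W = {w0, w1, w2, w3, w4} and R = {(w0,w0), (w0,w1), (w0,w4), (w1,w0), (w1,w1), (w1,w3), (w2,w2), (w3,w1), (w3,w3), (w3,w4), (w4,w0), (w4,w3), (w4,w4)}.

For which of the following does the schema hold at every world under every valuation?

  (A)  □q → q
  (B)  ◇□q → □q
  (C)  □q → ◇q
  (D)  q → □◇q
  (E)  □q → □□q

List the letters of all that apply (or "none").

A, C, D

R is reflexive: each world relates to itself.
R is symmetric: every R-edge is matched by its reverse.
R is not transitive: w0 R w1 and w1 R w3 but not w0 R w3.
R is not euclidean: w0 R w1 and w0 R w4 but not w1 R w4.
R is serial: every world has an R-successor.
(A) □q → q (axiom T) characterises the reflexive frames. R is reflexive — valid.
(B) the dual of axiom 5: valid iff R is euclidean. R is not euclidean — not valid.
(C) □q → ◇q is axiom D, which corresponds to seriality. R is serial — valid.
(D) q → □◇q is axiom B, which corresponds to symmetry. R is symmetric — valid.
(E) axiom 4: valid iff R is transitive. R is not transitive — not valid.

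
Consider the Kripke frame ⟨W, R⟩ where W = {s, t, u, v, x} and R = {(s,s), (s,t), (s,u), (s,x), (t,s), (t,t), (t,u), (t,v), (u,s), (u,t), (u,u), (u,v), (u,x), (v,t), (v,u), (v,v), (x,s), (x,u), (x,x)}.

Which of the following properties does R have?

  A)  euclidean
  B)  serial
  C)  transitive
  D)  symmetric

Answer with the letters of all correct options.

(A) not euclidean: s R t and s R x but not t R x.
(B) serial: every world has an R-successor.
(C) not transitive: s R t and t R v but not s R v.
(D) symmetric: every R-edge is matched by its reverse.

B, D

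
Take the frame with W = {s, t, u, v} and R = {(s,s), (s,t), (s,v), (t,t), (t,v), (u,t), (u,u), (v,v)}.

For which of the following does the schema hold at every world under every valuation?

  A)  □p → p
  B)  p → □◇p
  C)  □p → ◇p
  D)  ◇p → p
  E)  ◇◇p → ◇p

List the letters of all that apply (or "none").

R is reflexive: each world relates to itself.
R is not symmetric: s R t but not t R s.
R is not transitive: u R t and t R v but not u R v.
R is serial: every world has an R-successor.
R is not a subset of the identity: s R t with s ≠ t.
(A) □p → p (axiom T) characterises the reflexive frames. R is reflexive — valid.
(B) p → □◇p (axiom B) characterises the symmetric frames. R is not symmetric — not valid.
(C) □p → ◇p is axiom D, which corresponds to seriality. R is serial — valid.
(D) ◇p → p is the converse of T; it holds exactly when R ⊆ identity. Here R ⊄ identity — not valid.
(E) ◇◇p → ◇p is the dual of axiom 4; it is valid on a frame exactly when R is transitive. R is not transitive, so not valid.

A, C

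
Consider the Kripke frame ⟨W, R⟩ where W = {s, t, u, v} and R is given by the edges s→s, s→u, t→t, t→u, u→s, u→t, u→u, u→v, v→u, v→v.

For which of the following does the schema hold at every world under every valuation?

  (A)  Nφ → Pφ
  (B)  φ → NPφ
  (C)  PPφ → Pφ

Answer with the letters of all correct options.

A, B

R is symmetric: every R-edge is matched by its reverse.
R is not transitive: s R u and u R t but not s R t.
R is serial: every world has an R-successor.
(A) axiom D: valid iff R is serial. R is serial — valid.
(B) axiom B: valid iff R is symmetric. R is symmetric — valid.
(C) the dual of axiom 4: valid iff R is transitive. R is not transitive — not valid.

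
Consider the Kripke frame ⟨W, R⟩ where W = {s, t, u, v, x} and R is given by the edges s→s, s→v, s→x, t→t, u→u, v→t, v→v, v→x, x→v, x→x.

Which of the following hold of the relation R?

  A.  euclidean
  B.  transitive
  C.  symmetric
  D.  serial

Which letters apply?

(A) not euclidean: s R v and s R s but not v R s.
(B) not transitive: s R v and v R t but not s R t.
(C) not symmetric: s R v but not v R s.
(D) serial: every world has an R-successor.

D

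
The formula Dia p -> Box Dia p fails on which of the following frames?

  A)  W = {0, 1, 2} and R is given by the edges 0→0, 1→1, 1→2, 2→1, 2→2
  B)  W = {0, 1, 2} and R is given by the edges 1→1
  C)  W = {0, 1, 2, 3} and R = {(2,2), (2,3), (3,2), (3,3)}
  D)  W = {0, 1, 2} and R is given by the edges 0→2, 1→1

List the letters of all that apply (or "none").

The schema Dia p -> Box Dia p is axiom 5; it is valid on a frame iff R is euclidean.
(A) R is euclidean (any two R-successors of the same world are R-related), so the schema is valid here.
(B) R is euclidean (any two R-successors of the same world are R-related), so the schema is valid here.
(C) R is euclidean (any two R-successors of the same world are R-related), so the schema is valid here.
(D) R is not euclidean (0 R 2 and 0 R 2 but not 2 R 2), so the schema fails here.

D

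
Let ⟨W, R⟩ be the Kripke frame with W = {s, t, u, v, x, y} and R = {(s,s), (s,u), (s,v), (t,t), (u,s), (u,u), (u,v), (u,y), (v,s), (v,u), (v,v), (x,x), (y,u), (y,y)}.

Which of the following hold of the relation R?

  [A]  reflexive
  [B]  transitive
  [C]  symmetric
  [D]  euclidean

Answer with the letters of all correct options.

(A) reflexive: each world relates to itself.
(B) not transitive: s R u and u R y but not s R y.
(C) symmetric: every R-edge is matched by its reverse.
(D) not euclidean: u R s and u R y but not s R y.

A, C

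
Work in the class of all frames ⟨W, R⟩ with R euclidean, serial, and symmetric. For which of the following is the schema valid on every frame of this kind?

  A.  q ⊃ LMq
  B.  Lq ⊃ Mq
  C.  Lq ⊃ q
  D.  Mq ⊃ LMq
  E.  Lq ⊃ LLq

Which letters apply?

A, B, C, D, E

Serial, symmetric and euclidean together give transitive (from symmetry + euclidean) and then reflexive; the relation is an equivalence.
(A) q ⊃ LMq is axiom B; it is valid on a frame exactly when R is symmetric. Every such R is symmetric, so valid.
(B) Lq ⊃ Mq (axiom D) characterises the serial frames. Every such R is serial — valid.
(C) Lq ⊃ q is axiom T; it is valid on a frame exactly when R is reflexive. Every such R is reflexive, so valid.
(D) Mq ⊃ LMq (axiom 5) characterises the euclidean frames. Every such R is euclidean — valid.
(E) Lq ⊃ LLq is axiom 4; it is valid on a frame exactly when R is transitive. Every such R is transitive, so valid.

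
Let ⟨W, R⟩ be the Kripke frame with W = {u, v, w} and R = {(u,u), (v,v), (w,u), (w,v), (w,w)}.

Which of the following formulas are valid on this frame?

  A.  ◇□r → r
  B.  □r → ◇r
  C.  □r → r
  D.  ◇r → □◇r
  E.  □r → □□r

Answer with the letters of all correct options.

R is reflexive: each world relates to itself.
R is not symmetric: w R u but not u R w.
R is transitive: R is closed under composition.
R is not euclidean: w R u and w R v but not u R v.
R is serial: every world has an R-successor.
(A) ◇□r → r (the dual of axiom B) characterises the symmetric frames. R is not symmetric — not valid.
(B) axiom D: valid iff R is serial. R is serial — valid.
(C) □r → r is axiom T; it is valid on a frame exactly when R is reflexive. R is reflexive, so valid.
(D) ◇r → □◇r is axiom 5, which corresponds to the euclidean property. R is not euclidean — not valid.
(E) □r → □□r is axiom 4; it is valid on a frame exactly when R is transitive. R is transitive, so valid.

B, C, E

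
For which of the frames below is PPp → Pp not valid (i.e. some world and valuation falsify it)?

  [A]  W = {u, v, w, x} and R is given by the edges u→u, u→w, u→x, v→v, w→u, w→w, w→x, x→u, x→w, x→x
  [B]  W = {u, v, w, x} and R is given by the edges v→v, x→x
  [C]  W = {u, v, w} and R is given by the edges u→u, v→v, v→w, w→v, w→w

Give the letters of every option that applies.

The schema PPp → Pp is the dual of axiom 4; it is valid on a frame iff R is transitive.
(A) R is transitive (R is closed under composition), so the schema is valid here.
(B) R is transitive (R is closed under composition), so the schema is valid here.
(C) R is transitive (R is closed under composition), so the schema is valid here.

none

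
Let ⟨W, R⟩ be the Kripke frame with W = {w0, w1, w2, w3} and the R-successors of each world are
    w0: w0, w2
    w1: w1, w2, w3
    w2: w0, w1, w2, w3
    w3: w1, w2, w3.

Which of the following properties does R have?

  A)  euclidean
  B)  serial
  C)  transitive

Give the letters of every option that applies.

B

(A) not euclidean: w2 R w0 and w2 R w1 but not w0 R w1.
(B) serial: every world has an R-successor.
(C) not transitive: w0 R w2 and w2 R w1 but not w0 R w1.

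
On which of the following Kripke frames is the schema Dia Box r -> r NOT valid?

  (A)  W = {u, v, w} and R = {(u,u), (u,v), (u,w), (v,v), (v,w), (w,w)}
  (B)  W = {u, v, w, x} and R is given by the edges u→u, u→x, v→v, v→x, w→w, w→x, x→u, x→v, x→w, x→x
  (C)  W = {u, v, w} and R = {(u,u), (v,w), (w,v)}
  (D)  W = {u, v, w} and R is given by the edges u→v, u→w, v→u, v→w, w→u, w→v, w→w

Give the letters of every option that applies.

The schema Dia Box r -> r is the dual of axiom B; it is valid on a frame iff R is symmetric.
(A) R is not symmetric (u R v but not v R u), so the schema fails here.
(B) R is symmetric (every R-edge is matched by its reverse), so the schema is valid here.
(C) R is symmetric (every R-edge is matched by its reverse), so the schema is valid here.
(D) R is symmetric (every R-edge is matched by its reverse), so the schema is valid here.

A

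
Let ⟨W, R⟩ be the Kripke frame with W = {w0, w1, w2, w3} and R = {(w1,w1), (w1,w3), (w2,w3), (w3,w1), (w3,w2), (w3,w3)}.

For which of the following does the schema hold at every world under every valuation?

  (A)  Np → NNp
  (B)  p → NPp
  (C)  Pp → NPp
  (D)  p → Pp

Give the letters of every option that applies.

R is not reflexive: not w0 R w0.
R is symmetric: every R-edge is matched by its reverse.
R is not transitive: w1 R w3 and w3 R w2 but not w1 R w2.
R is not euclidean: w3 R w1 and w3 R w2 but not w1 R w2.
(A) axiom 4: valid iff R is transitive. R is not transitive — not valid.
(B) p → NPp is axiom B; it is valid on a frame exactly when R is symmetric. R is symmetric, so valid.
(C) Pp → NPp (axiom 5) characterises the euclidean frames. R is not euclidean — not valid.
(D) p → Pp is the dual of axiom T, which corresponds to reflexivity. R is not reflexive — not valid.

B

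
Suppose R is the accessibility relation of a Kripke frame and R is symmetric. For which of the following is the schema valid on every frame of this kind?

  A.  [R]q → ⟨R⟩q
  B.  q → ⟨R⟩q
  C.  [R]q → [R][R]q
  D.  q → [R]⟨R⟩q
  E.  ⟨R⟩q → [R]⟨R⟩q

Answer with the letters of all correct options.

(A) [R]q → ⟨R⟩q (axiom D) characterises the serial frames. Such an R need not be serial — not valid.
(B) the dual of axiom T: valid iff R is reflexive. Such an R need not be reflexive — not valid.
(C) [R]q → [R][R]q is axiom 4; it is valid on a frame exactly when R is transitive. Such an R need not be transitive, so not valid.
(D) q → [R]⟨R⟩q is axiom B; it is valid on a frame exactly when R is symmetric. Every such R is symmetric, so valid.
(E) ⟨R⟩q → [R]⟨R⟩q is axiom 5, which corresponds to the euclidean property. Such an R need not be euclidean — not valid.

D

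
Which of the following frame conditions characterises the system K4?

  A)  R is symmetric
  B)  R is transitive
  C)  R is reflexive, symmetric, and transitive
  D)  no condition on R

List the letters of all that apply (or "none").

(A) this class determines KB, not K4.
(B) K4 is sound and complete for exactly this class.
(C) this class determines S5, not K4.
(D) this class determines K, not K4.

B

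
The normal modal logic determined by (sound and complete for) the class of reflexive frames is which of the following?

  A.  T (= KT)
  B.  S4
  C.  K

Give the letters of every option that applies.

(A) T (= KT) is determined by exactly this class.
(B) S4 is determined by the class of reflexive and transitive frames.
(C) K is determined by the class of arbitrary frames.

A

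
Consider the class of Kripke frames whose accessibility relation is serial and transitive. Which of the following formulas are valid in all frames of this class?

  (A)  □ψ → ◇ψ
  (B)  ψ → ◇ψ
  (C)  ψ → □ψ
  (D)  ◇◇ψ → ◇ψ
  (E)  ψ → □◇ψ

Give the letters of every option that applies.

A, D

(A) □ψ → ◇ψ (axiom D) characterises the serial frames. Every such R is serial — valid.
(B) ψ → ◇ψ (the dual of axiom T) characterises the reflexive frames. Such an R need not be reflexive — not valid.
(C) ψ → □ψ (equivalent to ◇p→p) corresponds to R being a subset of the identity. Such an R need not be a subset of the identity, so not valid.
(D) ◇◇ψ → ◇ψ (the dual of axiom 4) characterises the transitive frames. Every such R is transitive — valid.
(E) ψ → □◇ψ is axiom B; it is valid on a frame exactly when R is symmetric. Such an R need not be symmetric, so not valid.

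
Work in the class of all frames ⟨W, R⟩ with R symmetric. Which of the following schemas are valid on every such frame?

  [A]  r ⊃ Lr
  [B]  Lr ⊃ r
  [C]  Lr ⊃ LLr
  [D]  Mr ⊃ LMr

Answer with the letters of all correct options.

none

(A) r ⊃ Lr (equivalent to ◇p→p) corresponds to R being a subset of the identity. Such an R need not be a subset of the identity, so not valid.
(B) axiom T: valid iff R is reflexive. Such an R need not be reflexive — not valid.
(C) Lr ⊃ LLr (axiom 4) characterises the transitive frames. Such an R need not be transitive — not valid.
(D) Mr ⊃ LMr is axiom 5, which corresponds to the euclidean property. Such an R need not be euclidean — not valid.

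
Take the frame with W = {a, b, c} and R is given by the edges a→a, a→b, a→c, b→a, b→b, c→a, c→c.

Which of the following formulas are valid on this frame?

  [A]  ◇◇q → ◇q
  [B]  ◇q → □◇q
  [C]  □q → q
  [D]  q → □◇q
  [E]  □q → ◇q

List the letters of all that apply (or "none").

R is reflexive: each world relates to itself.
R is symmetric: every R-edge is matched by its reverse.
R is not transitive: b R a and a R c but not b R c.
R is not euclidean: a R b and a R c but not b R c.
R is serial: every world has an R-successor.
(A) ◇◇q → ◇q is the dual of axiom 4, which corresponds to transitivity. R is not transitive — not valid.
(B) ◇q → □◇q is axiom 5; it is valid on a frame exactly when R is euclidean. R is not euclidean, so not valid.
(C) □q → q is axiom T; it is valid on a frame exactly when R is reflexive. R is reflexive, so valid.
(D) axiom B: valid iff R is symmetric. R is symmetric — valid.
(E) □q → ◇q is axiom D, which corresponds to seriality. R is serial — valid.

C, D, E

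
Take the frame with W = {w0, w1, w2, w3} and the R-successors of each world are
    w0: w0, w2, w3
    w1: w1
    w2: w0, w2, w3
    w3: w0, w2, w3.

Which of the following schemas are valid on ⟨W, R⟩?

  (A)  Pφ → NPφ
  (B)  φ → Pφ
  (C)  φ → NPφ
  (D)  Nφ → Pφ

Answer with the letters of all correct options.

R is reflexive: each world relates to itself.
R is symmetric: every R-edge is matched by its reverse.
R is euclidean: any two R-successors of the same world are R-related.
R is serial: every world has an R-successor.
(A) Pφ → NPφ (axiom 5) characterises the euclidean frames. R is euclidean — valid.
(B) φ → Pφ is the dual of axiom T; it is valid on a frame exactly when R is reflexive. R is reflexive, so valid.
(C) φ → NPφ is axiom B, which corresponds to symmetry. R is symmetric — valid.
(D) Nφ → Pφ is axiom D, which corresponds to seriality. R is serial — valid.

A, B, C, D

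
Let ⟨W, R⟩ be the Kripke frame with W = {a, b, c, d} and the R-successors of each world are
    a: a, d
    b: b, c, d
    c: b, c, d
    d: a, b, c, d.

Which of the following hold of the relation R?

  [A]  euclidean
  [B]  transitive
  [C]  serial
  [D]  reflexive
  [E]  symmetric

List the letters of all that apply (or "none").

C, D, E

(A) not euclidean: d R a and d R b but not a R b.
(B) not transitive: a R d and d R b but not a R b.
(C) serial: every world has an R-successor.
(D) reflexive: each world relates to itself.
(E) symmetric: every R-edge is matched by its reverse.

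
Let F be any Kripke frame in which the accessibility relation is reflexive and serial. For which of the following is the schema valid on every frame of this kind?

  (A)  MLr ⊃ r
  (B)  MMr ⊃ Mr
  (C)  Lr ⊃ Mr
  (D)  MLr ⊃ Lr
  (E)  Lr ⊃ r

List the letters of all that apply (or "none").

C, E

(A) MLr ⊃ r is the dual of axiom B; it is valid on a frame exactly when R is symmetric. Such an R need not be symmetric, so not valid.
(B) the dual of axiom 4: valid iff R is transitive. Such an R need not be transitive — not valid.
(C) Lr ⊃ Mr is axiom D; it is valid on a frame exactly when R is serial. Every such R is serial, so valid.
(D) MLr ⊃ Lr is the dual of axiom 5; it is valid on a frame exactly when R is euclidean. Such an R need not be euclidean, so not valid.
(E) axiom T: valid iff R is reflexive. Every such R is reflexive — valid.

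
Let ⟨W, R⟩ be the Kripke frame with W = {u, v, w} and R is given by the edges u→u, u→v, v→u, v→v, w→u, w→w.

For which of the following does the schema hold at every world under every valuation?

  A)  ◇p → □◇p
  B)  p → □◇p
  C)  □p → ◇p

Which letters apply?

C

R is not symmetric: w R u but not u R w.
R is not euclidean: w R u and w R w but not u R w.
R is serial: every world has an R-successor.
(A) axiom 5: valid iff R is euclidean. R is not euclidean — not valid.
(B) axiom B: valid iff R is symmetric. R is not symmetric — not valid.
(C) □p → ◇p (axiom D) characterises the serial frames. R is serial — valid.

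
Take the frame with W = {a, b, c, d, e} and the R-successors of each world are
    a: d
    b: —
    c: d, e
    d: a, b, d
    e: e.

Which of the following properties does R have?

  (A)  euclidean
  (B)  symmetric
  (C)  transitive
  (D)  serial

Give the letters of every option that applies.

(A) not euclidean: c R d and c R e but not d R e.
(B) not symmetric: c R d but not d R c.
(C) not transitive: a R d and d R a but not a R a.
(D) not serial: b has no R-successor.

none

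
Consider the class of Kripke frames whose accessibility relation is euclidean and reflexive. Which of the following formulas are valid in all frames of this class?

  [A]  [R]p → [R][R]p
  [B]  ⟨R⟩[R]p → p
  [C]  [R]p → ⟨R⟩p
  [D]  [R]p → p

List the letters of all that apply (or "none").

A reflexive euclidean relation is also symmetric (from wRw and wRv the euclidean condition gives vRw) and hence transitive; it is an equivalence relation.
(A) axiom 4: valid iff R is transitive. Every such R is transitive — valid.
(B) the dual of axiom B: valid iff R is symmetric. Every such R is symmetric — valid.
(C) [R]p → ⟨R⟩p is axiom D, which corresponds to seriality. Every such R is serial — valid.
(D) [R]p → p is axiom T; it is valid on a frame exactly when R is reflexive. Every such R is reflexive, so valid.

A, B, C, D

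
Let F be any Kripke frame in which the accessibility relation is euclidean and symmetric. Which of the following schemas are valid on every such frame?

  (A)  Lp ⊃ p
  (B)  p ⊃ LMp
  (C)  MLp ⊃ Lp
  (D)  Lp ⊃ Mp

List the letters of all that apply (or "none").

A symmetric euclidean relation is transitive (uRv and vRw give vRu by symmetry, then uRw by the euclidean condition, applied at v).
(A) Lp ⊃ p (axiom T) characterises the reflexive frames. Such an R need not be reflexive — not valid.
(B) p ⊃ LMp is axiom B; it is valid on a frame exactly when R is symmetric. Every such R is symmetric, so valid.
(C) MLp ⊃ Lp is the dual of axiom 5; it is valid on a frame exactly when R is euclidean. Every such R is euclidean, so valid.
(D) axiom D: valid iff R is serial. Such an R need not be serial — not valid.

B, C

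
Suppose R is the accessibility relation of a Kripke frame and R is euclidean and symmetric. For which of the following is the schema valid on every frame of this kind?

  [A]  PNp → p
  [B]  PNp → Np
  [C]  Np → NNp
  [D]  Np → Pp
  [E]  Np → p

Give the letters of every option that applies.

A symmetric euclidean relation is transitive (uRv and vRw give vRu by symmetry, then uRw by the euclidean condition, applied at v).
(A) PNp → p (the dual of axiom B) characterises the symmetric frames. Every such R is symmetric — valid.
(B) PNp → Np is the dual of axiom 5; it is valid on a frame exactly when R is euclidean. Every such R is euclidean, so valid.
(C) Np → NNp (axiom 4) characterises the transitive frames. Every such R is transitive — valid.
(D) axiom D: valid iff R is serial. Such an R need not be serial — not valid.
(E) axiom T: valid iff R is reflexive. Such an R need not be reflexive — not valid.

A, B, C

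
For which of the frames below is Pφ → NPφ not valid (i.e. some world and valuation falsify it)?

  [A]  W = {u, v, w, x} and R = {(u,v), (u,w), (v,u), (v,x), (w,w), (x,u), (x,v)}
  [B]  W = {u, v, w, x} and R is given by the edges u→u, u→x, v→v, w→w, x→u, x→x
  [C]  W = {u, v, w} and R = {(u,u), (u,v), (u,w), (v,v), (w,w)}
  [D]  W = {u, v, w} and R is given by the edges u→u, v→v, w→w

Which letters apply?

The schema Pφ → NPφ is axiom 5; it is valid on a frame iff R is euclidean.
(A) R is not euclidean (u R v and u R w but not v R w), so the schema fails here.
(B) R is euclidean (any two R-successors of the same world are R-related), so the schema is valid here.
(C) R is not euclidean (u R v and u R u but not v R u), so the schema fails here.
(D) R is euclidean (any two R-successors of the same world are R-related), so the schema is valid here.

A, C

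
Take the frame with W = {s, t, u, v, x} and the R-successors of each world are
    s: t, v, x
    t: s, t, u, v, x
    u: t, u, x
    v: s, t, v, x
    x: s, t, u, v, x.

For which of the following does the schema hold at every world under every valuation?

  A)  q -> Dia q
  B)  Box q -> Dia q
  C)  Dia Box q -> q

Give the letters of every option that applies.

B, C

R is not reflexive: not s R s.
R is symmetric: every R-edge is matched by its reverse.
R is serial: every world has an R-successor.
(A) q -> Dia q (the dual of axiom T) characterises the reflexive frames. R is not reflexive — not valid.
(B) Box q -> Dia q (axiom D) characterises the serial frames. R is serial — valid.
(C) Dia Box q -> q is the dual of axiom B, which corresponds to symmetry. R is symmetric — valid.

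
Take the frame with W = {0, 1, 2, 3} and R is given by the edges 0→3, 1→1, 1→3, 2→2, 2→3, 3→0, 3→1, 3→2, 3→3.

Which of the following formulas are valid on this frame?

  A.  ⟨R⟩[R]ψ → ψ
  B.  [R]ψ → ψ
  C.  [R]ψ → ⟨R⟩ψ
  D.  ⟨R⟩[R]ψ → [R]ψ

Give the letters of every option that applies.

R is not reflexive: not 0 R 0.
R is symmetric: every R-edge is matched by its reverse.
R is not euclidean: 3 R 0 and 3 R 1 but not 0 R 1.
R is serial: every world has an R-successor.
(A) the dual of axiom B: valid iff R is symmetric. R is symmetric — valid.
(B) [R]ψ → ψ is axiom T; it is valid on a frame exactly when R is reflexive. R is not reflexive, so not valid.
(C) [R]ψ → ⟨R⟩ψ (axiom D) characterises the serial frames. R is serial — valid.
(D) ⟨R⟩[R]ψ → [R]ψ (the dual of axiom 5) characterises the euclidean frames. R is not euclidean — not valid.

A, C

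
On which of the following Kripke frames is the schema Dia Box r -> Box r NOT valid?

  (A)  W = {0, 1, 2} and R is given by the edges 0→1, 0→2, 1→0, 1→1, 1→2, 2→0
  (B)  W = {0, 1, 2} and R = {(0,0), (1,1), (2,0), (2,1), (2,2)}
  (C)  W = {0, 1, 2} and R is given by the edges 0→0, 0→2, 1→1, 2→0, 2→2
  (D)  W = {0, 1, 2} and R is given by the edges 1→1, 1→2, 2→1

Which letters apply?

The schema Dia Box r -> Box r is the dual of axiom 5; it is valid on a frame iff R is euclidean.
(A) R is not euclidean (0 R 2 and 0 R 1 but not 2 R 1), so the schema fails here.
(B) R is not euclidean (2 R 0 and 2 R 1 but not 0 R 1), so the schema fails here.
(C) R is euclidean (any two R-successors of the same world are R-related), so the schema is valid here.
(D) R is not euclidean (1 R 2 and 1 R 2 but not 2 R 2), so the schema fails here.

A, B, D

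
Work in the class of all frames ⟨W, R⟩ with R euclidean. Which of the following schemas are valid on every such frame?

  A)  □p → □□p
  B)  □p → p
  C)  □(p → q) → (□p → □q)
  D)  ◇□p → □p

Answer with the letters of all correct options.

(A) axiom 4: valid iff R is transitive. Such an R need not be transitive — not valid.
(B) axiom T: valid iff R is reflexive. Such an R need not be reflexive — not valid.
(C) □(p → q) → (□p → □q) is axiom K, valid on every Kripke frame — valid.
(D) the dual of axiom 5: valid iff R is euclidean. Every such R is euclidean — valid.

C, D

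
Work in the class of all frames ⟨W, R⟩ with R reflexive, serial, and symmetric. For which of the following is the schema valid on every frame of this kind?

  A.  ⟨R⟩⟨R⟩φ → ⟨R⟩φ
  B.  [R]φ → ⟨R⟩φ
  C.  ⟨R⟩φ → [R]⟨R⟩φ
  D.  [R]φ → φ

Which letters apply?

B, D

(A) ⟨R⟩⟨R⟩φ → ⟨R⟩φ is the dual of axiom 4; it is valid on a frame exactly when R is transitive. Such an R need not be transitive, so not valid.
(B) [R]φ → ⟨R⟩φ is axiom D; it is valid on a frame exactly when R is serial. Every such R is serial, so valid.
(C) ⟨R⟩φ → [R]⟨R⟩φ is axiom 5; it is valid on a frame exactly when R is euclidean. Such an R need not be euclidean, so not valid.
(D) [R]φ → φ (axiom T) characterises the reflexive frames. Every such R is reflexive — valid.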